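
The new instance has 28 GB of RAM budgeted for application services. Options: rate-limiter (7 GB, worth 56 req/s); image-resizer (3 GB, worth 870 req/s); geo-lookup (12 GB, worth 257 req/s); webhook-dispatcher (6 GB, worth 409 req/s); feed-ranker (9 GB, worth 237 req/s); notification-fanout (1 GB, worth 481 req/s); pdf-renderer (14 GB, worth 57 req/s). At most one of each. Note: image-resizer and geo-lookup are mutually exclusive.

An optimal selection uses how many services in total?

The maximum throughput within 28 GB is 2053.
rate-limiter + image-resizer + webhook-dispatcher + feed-ranker + notification-fanout hits 2053 at 26 GB.
Every optimal selection uses 5 services.

5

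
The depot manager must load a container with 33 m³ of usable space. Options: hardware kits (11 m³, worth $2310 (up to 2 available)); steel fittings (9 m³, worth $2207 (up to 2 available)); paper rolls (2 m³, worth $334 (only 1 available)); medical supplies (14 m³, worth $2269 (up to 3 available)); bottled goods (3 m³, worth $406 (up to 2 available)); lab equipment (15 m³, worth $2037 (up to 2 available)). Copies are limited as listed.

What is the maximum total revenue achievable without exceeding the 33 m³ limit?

7161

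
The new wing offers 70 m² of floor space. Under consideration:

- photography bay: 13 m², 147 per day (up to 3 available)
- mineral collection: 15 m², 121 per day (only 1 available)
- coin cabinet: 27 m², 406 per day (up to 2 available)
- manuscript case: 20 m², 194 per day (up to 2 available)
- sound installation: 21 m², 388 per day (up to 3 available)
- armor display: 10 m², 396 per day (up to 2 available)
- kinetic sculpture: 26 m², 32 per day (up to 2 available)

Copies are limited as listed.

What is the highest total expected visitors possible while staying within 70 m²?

1586

Filling by ratio: 2×sound installation + 2×armor display for 1568, with 8 m² left unused.
Replace sound installation with coin cabinet: the trade gains 18 net, giving 1586 at 68 m².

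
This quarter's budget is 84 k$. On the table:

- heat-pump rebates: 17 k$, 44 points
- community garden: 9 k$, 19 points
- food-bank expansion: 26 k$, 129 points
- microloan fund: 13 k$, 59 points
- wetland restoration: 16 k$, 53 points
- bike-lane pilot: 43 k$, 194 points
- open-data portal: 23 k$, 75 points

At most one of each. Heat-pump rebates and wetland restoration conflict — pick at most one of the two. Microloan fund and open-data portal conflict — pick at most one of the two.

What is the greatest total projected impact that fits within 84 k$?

382

Taking food-bank expansion + microloan fund + bike-lane pilot: 82 k$ used, 382 in projected impact.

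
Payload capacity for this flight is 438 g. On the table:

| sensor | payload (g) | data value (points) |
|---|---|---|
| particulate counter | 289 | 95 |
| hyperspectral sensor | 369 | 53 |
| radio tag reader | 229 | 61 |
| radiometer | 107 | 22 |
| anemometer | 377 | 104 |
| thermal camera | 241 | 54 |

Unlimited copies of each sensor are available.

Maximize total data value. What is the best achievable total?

Ranking by ratio (data value/g): particulate counter 0.33, anemometer 0.28, radio tag reader 0.27.
The ratio ordering already packs tightly: particulate counter + radiometer, 396 g, 117.

117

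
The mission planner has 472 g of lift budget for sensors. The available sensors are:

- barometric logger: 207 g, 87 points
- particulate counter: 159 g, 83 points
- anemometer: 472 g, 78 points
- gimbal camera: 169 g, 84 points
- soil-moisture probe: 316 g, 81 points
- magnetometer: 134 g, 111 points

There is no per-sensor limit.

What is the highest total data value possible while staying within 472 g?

333

Taking 3×magnetometer: 402 g used, 333 in data value.
The spare 70 g is too small for any remaining sensor, and no exchange beats 333.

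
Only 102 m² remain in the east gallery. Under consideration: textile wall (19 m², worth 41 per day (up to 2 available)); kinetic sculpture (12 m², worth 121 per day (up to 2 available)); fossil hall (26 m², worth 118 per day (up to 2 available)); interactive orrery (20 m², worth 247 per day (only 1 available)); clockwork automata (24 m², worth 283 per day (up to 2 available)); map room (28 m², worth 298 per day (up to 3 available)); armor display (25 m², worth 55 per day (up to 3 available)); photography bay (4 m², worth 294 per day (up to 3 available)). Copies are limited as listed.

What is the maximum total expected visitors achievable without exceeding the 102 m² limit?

By expected visitors per m²: photography bay 73.50, interactive orrery 12.35, clockwork automata 11.79 lead.
Taking the top-ratio exhibits first gives kinetic sculpture + interactive orrery + 2×clockwork automata + 3×photography bay for 1816 (92 m²).
Dropping interactive orrery frees 20 m²; slotting in map room (28 m²) lifts the total to 1867 at 100 m².

1867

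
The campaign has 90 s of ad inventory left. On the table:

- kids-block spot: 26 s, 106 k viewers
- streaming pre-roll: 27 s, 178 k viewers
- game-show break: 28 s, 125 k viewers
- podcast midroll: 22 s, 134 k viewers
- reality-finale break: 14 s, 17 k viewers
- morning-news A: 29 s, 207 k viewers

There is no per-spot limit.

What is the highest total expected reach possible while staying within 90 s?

621

The ratio ordering already packs tightly: 3×morning-news A, 87 s, 621.
Nothing else within 90 s beats 621.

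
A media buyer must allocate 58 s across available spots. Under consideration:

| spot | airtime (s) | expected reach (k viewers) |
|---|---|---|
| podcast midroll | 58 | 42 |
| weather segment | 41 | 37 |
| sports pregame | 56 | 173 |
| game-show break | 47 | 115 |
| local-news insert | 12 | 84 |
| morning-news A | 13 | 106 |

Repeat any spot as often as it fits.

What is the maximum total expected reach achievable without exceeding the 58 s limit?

By expected reach per s: morning-news A 8.15, local-news insert 7.00, sports pregame 3.09 lead.
4×morning-news A uses 52 of the 58 s and totals 424.
Every other selection either busts 58 s or fails to beat 424.

424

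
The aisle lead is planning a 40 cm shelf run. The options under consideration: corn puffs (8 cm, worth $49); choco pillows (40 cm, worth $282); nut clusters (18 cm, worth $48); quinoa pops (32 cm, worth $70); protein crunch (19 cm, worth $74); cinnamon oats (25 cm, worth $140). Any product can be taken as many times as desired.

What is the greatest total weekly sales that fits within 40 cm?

282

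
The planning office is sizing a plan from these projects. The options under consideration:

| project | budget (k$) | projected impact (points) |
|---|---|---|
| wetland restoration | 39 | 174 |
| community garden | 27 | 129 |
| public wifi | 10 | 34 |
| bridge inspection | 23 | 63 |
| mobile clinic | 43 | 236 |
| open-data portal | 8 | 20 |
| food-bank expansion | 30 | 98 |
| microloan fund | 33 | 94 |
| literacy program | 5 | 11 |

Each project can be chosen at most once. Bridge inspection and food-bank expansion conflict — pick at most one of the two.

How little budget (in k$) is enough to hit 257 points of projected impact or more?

53

Minimise k$ subject to total projected impact ≥ 257.
Taking public wifi + mobile clinic gives 270 (≥ 257) for 53 k$.
Below 53 k$ the best achievable stays under 257.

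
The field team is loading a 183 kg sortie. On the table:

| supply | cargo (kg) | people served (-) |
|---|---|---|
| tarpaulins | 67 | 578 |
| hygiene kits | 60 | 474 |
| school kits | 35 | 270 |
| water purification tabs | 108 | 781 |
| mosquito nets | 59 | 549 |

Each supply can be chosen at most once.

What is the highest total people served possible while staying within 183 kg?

1397

Taking tarpaulins + school kits + mosquito nets: 161 kg used, 1397 in people served.
The closest alternative, tarpaulins + water purification tabs, reaches only 1359.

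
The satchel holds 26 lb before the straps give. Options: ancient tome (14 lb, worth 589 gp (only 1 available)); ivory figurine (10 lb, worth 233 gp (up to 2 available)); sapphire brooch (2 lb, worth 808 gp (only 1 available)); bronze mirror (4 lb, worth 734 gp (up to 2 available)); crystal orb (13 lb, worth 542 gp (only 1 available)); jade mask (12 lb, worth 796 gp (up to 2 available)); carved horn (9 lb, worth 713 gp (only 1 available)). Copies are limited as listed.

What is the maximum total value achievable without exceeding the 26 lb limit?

3072

Ranking by ratio (value/lb): sapphire brooch 404.00, bronze mirror 183.50, carved horn 79.22, jade mask 66.33.
Greedy by ratio would take sapphire brooch + 2×bronze mirror + carved horn: 19 lb used, total 2989.
The 9 lb tied up in carved horn is better spent on jade mask — total rises to 3072 (22 lb).
Nothing else within 26 lb beats 3072.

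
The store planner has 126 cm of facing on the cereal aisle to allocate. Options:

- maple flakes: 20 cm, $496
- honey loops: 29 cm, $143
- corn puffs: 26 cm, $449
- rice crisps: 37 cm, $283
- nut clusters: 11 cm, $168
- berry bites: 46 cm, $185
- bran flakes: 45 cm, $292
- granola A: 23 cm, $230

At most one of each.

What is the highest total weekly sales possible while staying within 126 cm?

Density check — maple flakes 24.80, corn puffs 17.27, nut clusters 15.27, granola A 10.00 are the best per cm.
Filling by ratio: maple flakes + corn puffs + rice crisps + nut clusters + granola A for 1626, with 9 cm left unused.
The 37 cm tied up in rice crisps is better spent on bran flakes — total rises to 1635 (125 cm).
The spare 1 cm is too small for any remaining product, and no exchange beats 1635.

1635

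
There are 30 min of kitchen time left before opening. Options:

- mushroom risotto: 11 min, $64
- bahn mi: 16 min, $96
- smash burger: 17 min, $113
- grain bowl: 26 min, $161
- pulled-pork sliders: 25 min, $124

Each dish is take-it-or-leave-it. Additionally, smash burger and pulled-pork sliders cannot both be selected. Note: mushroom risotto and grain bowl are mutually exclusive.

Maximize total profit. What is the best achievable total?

Ranking by ratio (profit/min): smash burger 6.65, grain bowl 6.19, bahn mi 6.00.
Best packing: mushroom risotto + smash burger — 28 min, 177 total.
Nothing else feasible within 30 min beats 177.

177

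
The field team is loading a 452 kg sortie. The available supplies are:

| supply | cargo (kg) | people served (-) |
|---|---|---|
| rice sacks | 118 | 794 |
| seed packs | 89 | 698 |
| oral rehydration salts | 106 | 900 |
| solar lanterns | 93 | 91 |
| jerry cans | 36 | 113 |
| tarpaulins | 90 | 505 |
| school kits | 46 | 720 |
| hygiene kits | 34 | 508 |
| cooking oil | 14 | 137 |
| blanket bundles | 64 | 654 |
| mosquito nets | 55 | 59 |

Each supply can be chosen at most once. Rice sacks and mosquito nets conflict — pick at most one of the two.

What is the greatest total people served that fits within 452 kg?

By people served per kg: school kits 15.65, hygiene kits 14.94, blanket bundles 10.22, cooking oil 9.79 lead.
Seed packs + oral rehydration salts + tarpaulins + school kits + hygiene kits + cooking oil + blanket bundles uses 443 of the 452 kg and totals 4122.

4122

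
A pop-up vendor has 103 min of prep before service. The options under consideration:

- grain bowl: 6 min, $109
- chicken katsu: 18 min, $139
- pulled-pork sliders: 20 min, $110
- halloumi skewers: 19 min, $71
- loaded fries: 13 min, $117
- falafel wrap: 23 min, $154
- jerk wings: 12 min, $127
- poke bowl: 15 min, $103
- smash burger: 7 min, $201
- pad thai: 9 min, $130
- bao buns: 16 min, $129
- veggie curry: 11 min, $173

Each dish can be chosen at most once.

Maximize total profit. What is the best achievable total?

1162

A density-first pass picks grain bowl + chicken katsu + loaded fries + jerk wings + smash burger + pad thai + bao buns + veggie curry — 1125 at 92 min.
Dropping loaded fries frees 13 min; slotting in falafel wrap (23 min) lifts the total to 1162 at 102 min.
The closest alternative, grain bowl + chicken katsu + loaded fries + falafel wrap + smash burger + pad thai + bao buns + veggie curry, reaches only 1152.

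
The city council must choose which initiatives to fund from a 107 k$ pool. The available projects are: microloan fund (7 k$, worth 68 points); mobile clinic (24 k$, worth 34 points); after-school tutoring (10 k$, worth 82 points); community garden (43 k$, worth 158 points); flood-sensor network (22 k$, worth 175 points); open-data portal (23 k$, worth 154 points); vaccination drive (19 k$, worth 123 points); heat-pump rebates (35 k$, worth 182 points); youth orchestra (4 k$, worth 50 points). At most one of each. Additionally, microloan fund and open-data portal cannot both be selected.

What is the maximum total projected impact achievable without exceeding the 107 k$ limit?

Flood-sensor network + open-data portal + vaccination drive + heat-pump rebates + youth orchestra uses 103 of the 107 k$ and totals 684.
Nothing else feasible within 107 k$ beats 684.

684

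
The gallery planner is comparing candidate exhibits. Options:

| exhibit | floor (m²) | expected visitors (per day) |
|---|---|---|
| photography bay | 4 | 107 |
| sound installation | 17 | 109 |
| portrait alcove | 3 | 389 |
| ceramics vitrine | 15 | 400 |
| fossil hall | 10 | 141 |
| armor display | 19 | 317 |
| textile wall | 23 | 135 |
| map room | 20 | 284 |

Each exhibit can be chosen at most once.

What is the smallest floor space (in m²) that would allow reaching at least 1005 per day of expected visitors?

32

Look for the lowest-floor combination reaching 1005.
photography bay + portrait alcove + ceramics vitrine + fossil hall reaches 1037 using 32 m².
Any bundle with less than 32 m² falls short of 1005.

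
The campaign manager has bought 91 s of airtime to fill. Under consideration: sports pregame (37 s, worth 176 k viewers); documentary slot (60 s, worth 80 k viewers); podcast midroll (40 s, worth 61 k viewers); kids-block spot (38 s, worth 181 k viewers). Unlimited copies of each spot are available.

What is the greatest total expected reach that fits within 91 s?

362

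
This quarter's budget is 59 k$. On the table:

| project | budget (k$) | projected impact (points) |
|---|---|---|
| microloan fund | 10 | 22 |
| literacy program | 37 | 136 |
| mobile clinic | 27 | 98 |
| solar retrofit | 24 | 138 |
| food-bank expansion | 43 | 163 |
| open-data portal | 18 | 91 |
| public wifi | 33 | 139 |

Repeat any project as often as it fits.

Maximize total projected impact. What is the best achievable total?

298

Taking microloan fund + 2×solar retrofit: 58 k$ used, 298 in projected impact.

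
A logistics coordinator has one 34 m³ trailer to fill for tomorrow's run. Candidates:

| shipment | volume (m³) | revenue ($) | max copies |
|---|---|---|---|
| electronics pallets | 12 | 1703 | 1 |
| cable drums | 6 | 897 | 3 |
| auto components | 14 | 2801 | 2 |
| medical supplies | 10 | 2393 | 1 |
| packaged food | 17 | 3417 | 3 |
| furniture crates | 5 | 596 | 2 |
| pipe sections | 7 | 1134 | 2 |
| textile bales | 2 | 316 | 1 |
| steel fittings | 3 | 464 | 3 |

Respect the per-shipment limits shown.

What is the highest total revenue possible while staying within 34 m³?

6944

Best packing: medical supplies + packaged food + pipe sections — 34 m³, 6944 total.
No other feasible combination exceeds 6944.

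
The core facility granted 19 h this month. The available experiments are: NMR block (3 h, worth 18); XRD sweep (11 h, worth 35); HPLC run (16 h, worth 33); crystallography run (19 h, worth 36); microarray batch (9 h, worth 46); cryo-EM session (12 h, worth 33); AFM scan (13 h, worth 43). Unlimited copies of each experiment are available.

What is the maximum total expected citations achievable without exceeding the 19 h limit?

By expected citations per h: NMR block 6.00, microarray batch 5.11, AFM scan 3.31, XRD sweep 3.18 lead.
Best packing: 6×NMR block — 18 h, 108 total.
Every other selection either busts 19 h or fails to beat 108.

108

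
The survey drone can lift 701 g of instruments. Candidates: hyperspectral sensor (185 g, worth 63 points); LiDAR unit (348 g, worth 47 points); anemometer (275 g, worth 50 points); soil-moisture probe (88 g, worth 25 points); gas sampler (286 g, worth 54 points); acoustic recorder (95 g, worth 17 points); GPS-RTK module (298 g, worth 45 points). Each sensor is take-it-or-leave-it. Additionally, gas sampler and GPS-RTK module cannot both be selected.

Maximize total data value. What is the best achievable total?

The ratio ordering already packs tightly: hyperspectral sensor + soil-moisture probe + gas sampler + acoustic recorder, 654 g, 159.

159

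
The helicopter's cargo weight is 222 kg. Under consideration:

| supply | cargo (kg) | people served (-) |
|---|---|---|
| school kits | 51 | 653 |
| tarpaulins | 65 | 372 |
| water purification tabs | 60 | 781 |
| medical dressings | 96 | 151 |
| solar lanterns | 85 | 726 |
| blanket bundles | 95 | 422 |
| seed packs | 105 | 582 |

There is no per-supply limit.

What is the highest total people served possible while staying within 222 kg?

Ranking by ratio (people served/kg): water purification tabs 13.02, school kits 12.80, solar lanterns 8.54.
A density-first pass picks 3×water purification tabs — 2343 at 180 kg.
Replace water purification tabs with 2×school kits: the trade gains 525 net, giving 2868 at 222 kg.
No other feasible combination exceeds 2868.

2868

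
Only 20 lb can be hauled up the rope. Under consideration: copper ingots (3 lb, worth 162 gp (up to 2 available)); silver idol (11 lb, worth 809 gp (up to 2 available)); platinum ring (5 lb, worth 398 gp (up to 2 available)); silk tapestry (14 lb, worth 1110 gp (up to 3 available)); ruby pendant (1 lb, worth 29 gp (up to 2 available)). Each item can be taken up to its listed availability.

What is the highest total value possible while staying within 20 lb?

1537

By value per lb: platinum ring 79.60, silk tapestry 79.29, silver idol 73.55 lead.
The ratio heuristic lands on 2×copper ingots + 2×platinum ring + 2×ruby pendant (1178) but leaves 2 lb idle.
The 12 lb tied up in 2×copper ingots and platinum ring and ruby pendant is better spent on silk tapestry — total rises to 1537 (20 lb).
Every other selection either busts 20 lb or exceeds an availability limit or fails to beat 1537.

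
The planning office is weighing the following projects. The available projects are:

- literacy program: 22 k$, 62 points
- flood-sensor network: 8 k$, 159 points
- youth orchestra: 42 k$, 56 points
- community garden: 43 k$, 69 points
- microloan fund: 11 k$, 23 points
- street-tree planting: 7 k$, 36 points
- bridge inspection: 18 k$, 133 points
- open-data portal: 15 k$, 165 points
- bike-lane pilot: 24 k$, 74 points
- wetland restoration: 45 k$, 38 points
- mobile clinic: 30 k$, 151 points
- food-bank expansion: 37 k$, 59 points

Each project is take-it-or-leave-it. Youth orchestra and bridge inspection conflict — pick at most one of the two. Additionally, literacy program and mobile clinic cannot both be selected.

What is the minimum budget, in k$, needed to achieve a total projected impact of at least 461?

Minimise k$ subject to total projected impact ≥ 461.
flood-sensor network + street-tree planting + bridge inspection + open-data portal reaches 493 using 48 k$.
Below 48 k$ the best achievable stays under 461.

48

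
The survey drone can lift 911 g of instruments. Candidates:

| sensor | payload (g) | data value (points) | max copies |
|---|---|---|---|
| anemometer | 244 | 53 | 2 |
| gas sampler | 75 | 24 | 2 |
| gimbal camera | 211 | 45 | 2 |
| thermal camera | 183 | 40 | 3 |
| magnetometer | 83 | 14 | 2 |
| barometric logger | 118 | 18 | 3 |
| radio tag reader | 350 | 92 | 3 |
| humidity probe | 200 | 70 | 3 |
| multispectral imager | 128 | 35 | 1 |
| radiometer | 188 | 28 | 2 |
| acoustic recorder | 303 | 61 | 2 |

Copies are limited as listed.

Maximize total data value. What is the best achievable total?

By data value per g: humidity probe 0.35, gas sampler 0.32, multispectral imager 0.27 lead.
Best packing: 2×gas sampler + 3×humidity probe + multispectral imager — 878 g, 293 total.

293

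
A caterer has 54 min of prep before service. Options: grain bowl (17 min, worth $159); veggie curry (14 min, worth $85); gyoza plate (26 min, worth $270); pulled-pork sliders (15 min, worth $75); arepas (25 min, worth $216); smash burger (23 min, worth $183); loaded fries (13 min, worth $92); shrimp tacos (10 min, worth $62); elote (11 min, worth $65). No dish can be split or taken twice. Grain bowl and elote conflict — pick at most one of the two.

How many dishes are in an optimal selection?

Optimal total is 491.
For example grain bowl + gyoza plate + shrimp tacos achieves it, using 53 min.
Any selection reaching 491 contains exactly 3 dishes.

3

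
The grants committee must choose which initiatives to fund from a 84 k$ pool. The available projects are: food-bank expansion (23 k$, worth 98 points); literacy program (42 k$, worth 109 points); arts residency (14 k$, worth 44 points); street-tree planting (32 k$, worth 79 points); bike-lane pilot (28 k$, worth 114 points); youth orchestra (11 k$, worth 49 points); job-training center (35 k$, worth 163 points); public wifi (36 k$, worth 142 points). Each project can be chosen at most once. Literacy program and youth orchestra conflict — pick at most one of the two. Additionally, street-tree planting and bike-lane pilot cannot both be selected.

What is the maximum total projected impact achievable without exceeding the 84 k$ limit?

354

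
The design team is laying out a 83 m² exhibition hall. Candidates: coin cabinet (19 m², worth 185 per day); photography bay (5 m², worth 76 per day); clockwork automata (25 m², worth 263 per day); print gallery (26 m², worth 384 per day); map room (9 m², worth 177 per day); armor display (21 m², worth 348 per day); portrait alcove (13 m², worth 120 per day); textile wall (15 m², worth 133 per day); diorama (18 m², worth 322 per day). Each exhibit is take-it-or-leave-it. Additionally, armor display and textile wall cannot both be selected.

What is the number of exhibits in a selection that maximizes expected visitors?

Optimal total is 1307.
For example photography bay + print gallery + map room + armor display + diorama achieves it, using 79 m².
Every optimal selection uses 5 exhibits.

5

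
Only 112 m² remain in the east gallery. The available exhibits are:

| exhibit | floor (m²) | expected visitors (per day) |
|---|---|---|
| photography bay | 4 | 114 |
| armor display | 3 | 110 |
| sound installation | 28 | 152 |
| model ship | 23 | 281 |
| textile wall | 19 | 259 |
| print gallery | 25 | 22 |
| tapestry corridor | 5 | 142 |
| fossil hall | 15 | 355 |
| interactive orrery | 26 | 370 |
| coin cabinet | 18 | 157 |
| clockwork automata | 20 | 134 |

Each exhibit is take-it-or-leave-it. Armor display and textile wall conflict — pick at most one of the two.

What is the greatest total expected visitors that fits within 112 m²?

1678

Density check — armor display 36.67, photography bay 28.50, tapestry corridor 28.40, fossil hall 23.67 are the best per m².
Best packing: photography bay + model ship + textile wall + tapestry corridor + fossil hall + interactive orrery + coin cabinet — 110 m², 1678 total.
Next best is photography bay + model ship + textile wall + tapestry corridor + fossil hall + interactive orrery + clockwork automata at 1655 (112 m²) — short by 23.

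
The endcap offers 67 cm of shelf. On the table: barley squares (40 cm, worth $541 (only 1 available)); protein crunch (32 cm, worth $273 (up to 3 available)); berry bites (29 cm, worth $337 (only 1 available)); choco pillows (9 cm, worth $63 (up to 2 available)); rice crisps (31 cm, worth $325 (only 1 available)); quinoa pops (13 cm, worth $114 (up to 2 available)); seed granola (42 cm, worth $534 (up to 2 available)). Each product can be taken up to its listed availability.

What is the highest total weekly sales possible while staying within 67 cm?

The ratio ordering already packs tightly: barley squares + 2×quinoa pops, 66 cm, 769.
No other feasible combination exceeds 769.

769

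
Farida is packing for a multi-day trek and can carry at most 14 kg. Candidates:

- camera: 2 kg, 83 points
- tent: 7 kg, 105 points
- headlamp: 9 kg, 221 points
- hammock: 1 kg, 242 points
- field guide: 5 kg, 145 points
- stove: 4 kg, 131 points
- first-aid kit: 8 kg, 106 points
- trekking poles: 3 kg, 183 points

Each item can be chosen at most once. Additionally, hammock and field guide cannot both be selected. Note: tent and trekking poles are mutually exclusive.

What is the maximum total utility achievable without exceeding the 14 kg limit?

Ranking by ratio (utility/kg): hammock 242.00, trekking poles 61.00, camera 41.50.
The ratio heuristic lands on camera + hammock + stove + trekking poles (639) but leaves 4 kg idle.
Dropping camera and stove frees 6 kg; slotting in headlamp (9 kg) lifts the total to 646 at 13 kg.

646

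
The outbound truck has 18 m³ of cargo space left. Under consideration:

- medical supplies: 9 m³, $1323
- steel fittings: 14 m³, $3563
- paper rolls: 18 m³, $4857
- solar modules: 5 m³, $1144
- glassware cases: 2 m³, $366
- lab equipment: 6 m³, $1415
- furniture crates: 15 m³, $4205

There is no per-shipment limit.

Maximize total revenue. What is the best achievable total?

4857

Filling by ratio: glassware cases + furniture crates for 4571, with 1 m³ left unused.
Replace glassware cases and furniture crates with paper rolls: the trade gains 286 net, giving 4857 at 18 m³.
That's the maximum — no swap from here does better than 4857.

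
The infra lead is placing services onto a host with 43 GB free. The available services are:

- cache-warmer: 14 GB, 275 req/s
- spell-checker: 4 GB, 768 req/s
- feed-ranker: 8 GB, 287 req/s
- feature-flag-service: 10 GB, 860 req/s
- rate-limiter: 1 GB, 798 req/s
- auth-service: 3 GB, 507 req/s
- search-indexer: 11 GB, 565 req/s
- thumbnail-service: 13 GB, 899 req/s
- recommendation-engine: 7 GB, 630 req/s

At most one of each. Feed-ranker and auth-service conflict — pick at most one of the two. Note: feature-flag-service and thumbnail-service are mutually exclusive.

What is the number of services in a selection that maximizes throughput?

6

Optimal total is 4167.
One optimal bundle: spell-checker + rate-limiter + auth-service + search-indexer + thumbnail-service + recommendation-engine (39 GB).
Any selection reaching 4167 contains exactly 6 services.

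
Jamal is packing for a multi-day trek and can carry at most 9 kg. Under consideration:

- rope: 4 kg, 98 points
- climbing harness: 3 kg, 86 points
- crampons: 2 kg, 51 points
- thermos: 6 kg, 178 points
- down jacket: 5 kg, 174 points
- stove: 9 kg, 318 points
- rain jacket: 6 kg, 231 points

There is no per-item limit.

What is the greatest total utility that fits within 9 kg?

318

A density-first pass picks climbing harness + rain jacket — 317 at 9 kg.
Dropping climbing harness and rain jacket frees 9 kg; slotting in stove (9 kg) lifts the total to 318 at 9 kg.
Nothing else within 9 kg beats 318.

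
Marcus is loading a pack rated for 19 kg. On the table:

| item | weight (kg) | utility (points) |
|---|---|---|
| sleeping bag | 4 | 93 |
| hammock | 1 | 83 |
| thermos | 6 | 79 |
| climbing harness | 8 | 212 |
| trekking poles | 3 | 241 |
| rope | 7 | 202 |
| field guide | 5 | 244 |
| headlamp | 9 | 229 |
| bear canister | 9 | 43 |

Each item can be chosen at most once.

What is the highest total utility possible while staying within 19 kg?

A density-first pass picks hammock + trekking poles + rope + field guide — 770 at 16 kg.
The 7 kg tied up in rope is better spent on headlamp — total rises to 797 (18 kg).
The closest alternative, hammock + climbing harness + trekking poles + field guide, reaches only 780.

797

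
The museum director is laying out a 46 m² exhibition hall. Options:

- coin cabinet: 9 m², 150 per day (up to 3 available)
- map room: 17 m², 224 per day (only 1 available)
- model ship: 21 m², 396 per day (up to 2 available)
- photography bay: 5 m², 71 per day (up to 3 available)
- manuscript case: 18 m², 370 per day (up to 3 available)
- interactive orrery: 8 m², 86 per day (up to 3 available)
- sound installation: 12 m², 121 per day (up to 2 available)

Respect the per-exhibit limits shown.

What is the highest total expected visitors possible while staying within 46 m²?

890

Ranking by ratio (expected visitors/m²): manuscript case 20.56, model ship 18.86, coin cabinet 16.67, photography bay 14.20.
The ratio ordering already packs tightly: coin cabinet + 2×manuscript case, 45 m², 890.
The spare 1 m² is too small for any remaining exhibit, and no exchange beats 890.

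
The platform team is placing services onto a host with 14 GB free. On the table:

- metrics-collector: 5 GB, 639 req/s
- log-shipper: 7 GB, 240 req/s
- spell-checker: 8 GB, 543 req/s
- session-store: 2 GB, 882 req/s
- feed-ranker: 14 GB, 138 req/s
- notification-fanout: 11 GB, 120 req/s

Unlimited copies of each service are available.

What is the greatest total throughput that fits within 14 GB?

7×session-store uses 14 of the 14 GB and totals 6174.
That's the maximum — no swap from here does better than 6174.

6174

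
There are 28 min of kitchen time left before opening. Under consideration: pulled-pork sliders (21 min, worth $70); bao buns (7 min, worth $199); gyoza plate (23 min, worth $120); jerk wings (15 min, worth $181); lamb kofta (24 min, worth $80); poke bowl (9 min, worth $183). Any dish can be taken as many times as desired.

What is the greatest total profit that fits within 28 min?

796

By profit per min: bao buns 28.43, poke bowl 20.33, jerk wings 12.07 lead.
4×bao buns uses 28 of the 28 min and totals 796.
No other feasible combination exceeds 796.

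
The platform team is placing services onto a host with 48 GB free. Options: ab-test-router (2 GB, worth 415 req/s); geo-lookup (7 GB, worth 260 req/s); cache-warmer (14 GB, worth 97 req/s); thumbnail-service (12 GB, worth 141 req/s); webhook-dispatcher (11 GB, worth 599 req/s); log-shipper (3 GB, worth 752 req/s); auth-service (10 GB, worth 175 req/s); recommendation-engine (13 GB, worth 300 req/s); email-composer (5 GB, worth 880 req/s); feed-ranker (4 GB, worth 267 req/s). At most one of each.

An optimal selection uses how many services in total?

7

Best achievable throughput is 3473.
For example ab-test-router + geo-lookup + webhook-dispatcher + log-shipper + recommendation-engine + email-composer + feed-ranker achieves it, using 45 GB.
Any selection reaching 3473 contains exactly 7 services.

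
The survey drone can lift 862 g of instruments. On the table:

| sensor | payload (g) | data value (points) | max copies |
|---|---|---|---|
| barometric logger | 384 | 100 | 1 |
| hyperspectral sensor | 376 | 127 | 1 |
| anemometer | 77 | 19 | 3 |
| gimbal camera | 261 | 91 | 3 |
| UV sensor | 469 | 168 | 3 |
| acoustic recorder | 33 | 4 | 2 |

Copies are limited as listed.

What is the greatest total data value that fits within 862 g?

295

By data value per g: UV sensor 0.36, gimbal camera 0.35, hyperspectral sensor 0.34 lead.
Greedy by ratio would take anemometer + gimbal camera + UV sensor + acoustic recorder: 840 g used, total 282.
Dropping anemometer and gimbal camera and acoustic recorder frees 371 g; slotting in hyperspectral sensor (376 g) lifts the total to 295 at 845 g.
Every other selection either busts 862 g or exceeds an availability limit or fails to beat 295.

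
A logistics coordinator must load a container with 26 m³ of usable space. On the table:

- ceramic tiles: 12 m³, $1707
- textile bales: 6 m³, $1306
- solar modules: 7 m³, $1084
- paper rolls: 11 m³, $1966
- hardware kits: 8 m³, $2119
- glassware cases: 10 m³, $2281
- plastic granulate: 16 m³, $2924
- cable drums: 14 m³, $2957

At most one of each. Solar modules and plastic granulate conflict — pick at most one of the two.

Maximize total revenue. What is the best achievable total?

5706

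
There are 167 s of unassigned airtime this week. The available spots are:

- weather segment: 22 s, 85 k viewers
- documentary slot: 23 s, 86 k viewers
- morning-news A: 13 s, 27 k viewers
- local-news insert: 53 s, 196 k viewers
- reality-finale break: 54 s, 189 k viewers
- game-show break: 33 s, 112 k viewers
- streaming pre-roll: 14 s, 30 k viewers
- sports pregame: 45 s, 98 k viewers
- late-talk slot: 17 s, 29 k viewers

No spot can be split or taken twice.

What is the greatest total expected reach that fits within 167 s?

Ranking by ratio (expected reach/s): weather segment 3.86, documentary slot 3.74, local-news insert 3.70.
Weather segment + documentary slot + local-news insert + reality-finale break + streaming pre-roll uses 166 of the 167 s and totals 586.
The closest alternative, weather segment + documentary slot + morning-news A + local-news insert + reality-finale break, reaches only 583.

586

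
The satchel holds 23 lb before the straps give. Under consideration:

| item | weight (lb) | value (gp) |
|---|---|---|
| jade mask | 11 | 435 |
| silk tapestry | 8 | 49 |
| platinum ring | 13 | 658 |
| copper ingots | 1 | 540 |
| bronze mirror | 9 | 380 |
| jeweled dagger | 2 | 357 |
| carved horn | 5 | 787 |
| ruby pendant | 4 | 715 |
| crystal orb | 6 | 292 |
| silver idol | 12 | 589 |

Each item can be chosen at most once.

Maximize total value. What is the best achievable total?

2834

Greedy by ratio would take copper ingots + jeweled dagger + carved horn + ruby pendant + crystal orb: 18 lb used, total 2691.
Replace crystal orb with jade mask: the trade gains 143 net, giving 2834 at 23 lb.
That's the maximum — no swap from here does better than 2834.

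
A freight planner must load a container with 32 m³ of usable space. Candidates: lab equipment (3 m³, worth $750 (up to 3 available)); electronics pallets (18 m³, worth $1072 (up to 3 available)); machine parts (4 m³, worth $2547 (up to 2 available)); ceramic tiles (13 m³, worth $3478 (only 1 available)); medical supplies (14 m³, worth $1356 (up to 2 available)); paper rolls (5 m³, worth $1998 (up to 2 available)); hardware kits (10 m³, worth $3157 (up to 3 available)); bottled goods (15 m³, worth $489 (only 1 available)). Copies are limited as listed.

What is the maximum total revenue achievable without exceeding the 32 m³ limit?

Taking lab equipment + 2×machine parts + 2×paper rolls + hardware kits: 31 m³ used, 12997 in revenue.
That's the maximum — no swap from here does better than 12997.

12997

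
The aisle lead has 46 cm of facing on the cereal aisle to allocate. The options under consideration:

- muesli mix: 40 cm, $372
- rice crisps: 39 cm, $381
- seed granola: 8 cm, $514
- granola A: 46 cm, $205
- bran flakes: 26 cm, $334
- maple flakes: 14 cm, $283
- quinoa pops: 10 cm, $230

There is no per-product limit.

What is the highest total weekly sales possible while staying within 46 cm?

2570

The ratio ordering already packs tightly: 5×seed granola, 40 cm, 2570.
Every other selection either busts 46 cm or fails to beat 2570.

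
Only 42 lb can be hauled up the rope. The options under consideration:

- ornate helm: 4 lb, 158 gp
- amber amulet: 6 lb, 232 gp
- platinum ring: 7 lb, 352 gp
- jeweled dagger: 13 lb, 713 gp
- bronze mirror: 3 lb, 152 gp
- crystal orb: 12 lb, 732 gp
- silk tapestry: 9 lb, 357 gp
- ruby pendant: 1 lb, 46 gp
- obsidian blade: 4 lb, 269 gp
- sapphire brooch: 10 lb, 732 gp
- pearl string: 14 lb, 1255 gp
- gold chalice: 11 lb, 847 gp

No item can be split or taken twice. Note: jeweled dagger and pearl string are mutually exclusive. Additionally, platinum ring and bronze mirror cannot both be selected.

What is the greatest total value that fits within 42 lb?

3255

The ratio ordering already packs tightly: bronze mirror + obsidian blade + sapphire brooch + pearl string + gold chalice, 42 lb, 3255.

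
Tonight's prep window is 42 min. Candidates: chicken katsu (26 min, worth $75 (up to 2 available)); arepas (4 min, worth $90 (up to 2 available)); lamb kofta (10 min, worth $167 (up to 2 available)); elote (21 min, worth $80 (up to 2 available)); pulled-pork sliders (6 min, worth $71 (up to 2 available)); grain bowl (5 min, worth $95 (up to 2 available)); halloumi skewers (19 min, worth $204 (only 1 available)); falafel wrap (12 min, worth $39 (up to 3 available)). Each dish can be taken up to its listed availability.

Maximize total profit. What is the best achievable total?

Taking 2×arepas + 2×lamb kofta + 2×grain bowl: 38 min used, 704 in profit.
Nothing else within 42 min beats 704.

704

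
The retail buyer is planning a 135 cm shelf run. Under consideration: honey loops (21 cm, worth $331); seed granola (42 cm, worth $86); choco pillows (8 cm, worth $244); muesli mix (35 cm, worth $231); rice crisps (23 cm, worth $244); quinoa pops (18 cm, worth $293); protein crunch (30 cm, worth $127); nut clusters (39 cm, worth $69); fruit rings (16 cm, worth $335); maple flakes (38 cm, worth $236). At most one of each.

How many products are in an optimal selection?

6

The maximum weekly sales within 135 cm is 1683.
For example honey loops + choco pillows + rice crisps + quinoa pops + fruit rings + maple flakes achieves it, using 124 cm.
Any selection reaching 1683 contains exactly 6 products.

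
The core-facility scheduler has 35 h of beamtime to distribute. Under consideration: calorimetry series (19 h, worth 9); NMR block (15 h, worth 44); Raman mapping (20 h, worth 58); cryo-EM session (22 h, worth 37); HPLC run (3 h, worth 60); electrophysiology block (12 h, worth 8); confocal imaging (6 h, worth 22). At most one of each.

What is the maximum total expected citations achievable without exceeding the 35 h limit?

140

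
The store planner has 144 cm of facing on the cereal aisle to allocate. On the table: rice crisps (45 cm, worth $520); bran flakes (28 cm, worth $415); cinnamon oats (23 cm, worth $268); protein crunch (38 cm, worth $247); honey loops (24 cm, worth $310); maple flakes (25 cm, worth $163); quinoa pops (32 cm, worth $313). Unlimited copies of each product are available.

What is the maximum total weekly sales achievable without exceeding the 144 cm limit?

2075

Density check — bran flakes 14.82, honey loops 12.92, cinnamon oats 11.65 are the best per cm.
The ratio ordering already packs tightly: 5×bran flakes, 140 cm, 2075.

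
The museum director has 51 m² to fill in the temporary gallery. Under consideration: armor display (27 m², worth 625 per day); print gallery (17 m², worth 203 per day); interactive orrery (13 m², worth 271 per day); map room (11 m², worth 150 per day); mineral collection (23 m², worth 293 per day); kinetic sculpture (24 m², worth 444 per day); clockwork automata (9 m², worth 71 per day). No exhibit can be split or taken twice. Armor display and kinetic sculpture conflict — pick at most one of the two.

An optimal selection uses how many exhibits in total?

3

Best achievable expected visitors is 1046.
One optimal bundle: armor display + interactive orrery + map room (51 m²).
Any selection reaching 1046 contains exactly 3 exhibits.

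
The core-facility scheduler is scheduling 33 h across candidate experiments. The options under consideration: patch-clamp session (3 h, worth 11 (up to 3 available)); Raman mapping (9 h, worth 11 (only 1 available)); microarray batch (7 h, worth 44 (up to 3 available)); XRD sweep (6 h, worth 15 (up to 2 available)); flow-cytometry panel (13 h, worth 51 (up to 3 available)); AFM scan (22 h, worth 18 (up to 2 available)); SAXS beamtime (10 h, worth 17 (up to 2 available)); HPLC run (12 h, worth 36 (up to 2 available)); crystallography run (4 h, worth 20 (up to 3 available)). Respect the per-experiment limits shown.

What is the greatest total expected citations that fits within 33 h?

192

3×microarray batch + 3×crystallography run uses 33 of the 33 h and totals 192.
That's the maximum — no swap from here does better than 192.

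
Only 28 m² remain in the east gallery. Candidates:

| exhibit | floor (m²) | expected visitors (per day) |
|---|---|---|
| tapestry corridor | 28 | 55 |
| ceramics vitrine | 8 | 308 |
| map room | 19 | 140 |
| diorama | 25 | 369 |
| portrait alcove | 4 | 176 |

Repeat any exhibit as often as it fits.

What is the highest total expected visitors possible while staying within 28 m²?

1232

Density check — portrait alcove 44.00, ceramics vitrine 38.50, diorama 14.76 are the best per m².
7×portrait alcove uses 28 of the 28 m² and totals 1232.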